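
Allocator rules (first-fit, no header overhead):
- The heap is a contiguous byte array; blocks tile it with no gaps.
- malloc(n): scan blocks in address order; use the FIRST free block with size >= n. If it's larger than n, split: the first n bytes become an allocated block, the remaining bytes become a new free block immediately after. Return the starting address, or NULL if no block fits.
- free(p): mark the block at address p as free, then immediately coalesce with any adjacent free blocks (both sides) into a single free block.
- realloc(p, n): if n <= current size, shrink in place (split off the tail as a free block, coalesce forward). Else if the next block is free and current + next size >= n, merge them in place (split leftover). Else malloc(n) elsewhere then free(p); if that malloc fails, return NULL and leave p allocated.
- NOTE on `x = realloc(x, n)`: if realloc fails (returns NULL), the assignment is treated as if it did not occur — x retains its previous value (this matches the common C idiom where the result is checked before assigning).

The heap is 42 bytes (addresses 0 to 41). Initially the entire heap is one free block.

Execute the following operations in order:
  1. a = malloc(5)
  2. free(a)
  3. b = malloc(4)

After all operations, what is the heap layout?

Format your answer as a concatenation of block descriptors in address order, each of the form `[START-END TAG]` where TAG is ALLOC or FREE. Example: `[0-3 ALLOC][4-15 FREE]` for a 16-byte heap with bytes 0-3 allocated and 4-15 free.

Op 1: a = malloc(5) -> a = 0; heap: [0-4 ALLOC][5-41 FREE]
Op 2: free(a) -> (freed a); heap: [0-41 FREE]
Op 3: b = malloc(4) -> b = 0; heap: [0-3 ALLOC][4-41 FREE]

Answer: [0-3 ALLOC][4-41 FREE]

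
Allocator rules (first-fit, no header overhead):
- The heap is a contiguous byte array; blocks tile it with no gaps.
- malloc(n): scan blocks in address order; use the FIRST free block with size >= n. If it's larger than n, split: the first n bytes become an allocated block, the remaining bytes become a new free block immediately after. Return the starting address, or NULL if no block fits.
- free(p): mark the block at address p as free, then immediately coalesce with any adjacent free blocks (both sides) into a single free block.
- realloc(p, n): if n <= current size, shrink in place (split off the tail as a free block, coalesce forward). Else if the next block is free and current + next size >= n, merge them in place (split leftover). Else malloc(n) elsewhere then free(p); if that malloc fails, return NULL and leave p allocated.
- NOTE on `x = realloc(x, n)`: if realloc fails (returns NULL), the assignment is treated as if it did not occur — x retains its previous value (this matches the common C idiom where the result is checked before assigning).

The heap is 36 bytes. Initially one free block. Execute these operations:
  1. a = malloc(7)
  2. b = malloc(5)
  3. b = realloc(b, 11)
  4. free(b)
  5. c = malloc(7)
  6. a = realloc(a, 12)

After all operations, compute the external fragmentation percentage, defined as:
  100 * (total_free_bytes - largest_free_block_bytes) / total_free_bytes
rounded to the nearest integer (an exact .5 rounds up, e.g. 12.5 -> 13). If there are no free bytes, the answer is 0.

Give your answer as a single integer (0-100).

Answer: 41

Derivation:
Op 1: a = malloc(7) -> a = 0; heap: [0-6 ALLOC][7-35 FREE]
Op 2: b = malloc(5) -> b = 7; heap: [0-6 ALLOC][7-11 ALLOC][12-35 FREE]
Op 3: b = realloc(b, 11) -> b = 7; heap: [0-6 ALLOC][7-17 ALLOC][18-35 FREE]
Op 4: free(b) -> (freed b); heap: [0-6 ALLOC][7-35 FREE]
Op 5: c = malloc(7) -> c = 7; heap: [0-6 ALLOC][7-13 ALLOC][14-35 FREE]
Op 6: a = realloc(a, 12) -> a = 14; heap: [0-6 FREE][7-13 ALLOC][14-25 ALLOC][26-35 FREE]
Free blocks: [7 10] total_free=17 largest=10 -> 100*(17-10)/17 = 700/17 ≈ 41.176 -> rounds to 41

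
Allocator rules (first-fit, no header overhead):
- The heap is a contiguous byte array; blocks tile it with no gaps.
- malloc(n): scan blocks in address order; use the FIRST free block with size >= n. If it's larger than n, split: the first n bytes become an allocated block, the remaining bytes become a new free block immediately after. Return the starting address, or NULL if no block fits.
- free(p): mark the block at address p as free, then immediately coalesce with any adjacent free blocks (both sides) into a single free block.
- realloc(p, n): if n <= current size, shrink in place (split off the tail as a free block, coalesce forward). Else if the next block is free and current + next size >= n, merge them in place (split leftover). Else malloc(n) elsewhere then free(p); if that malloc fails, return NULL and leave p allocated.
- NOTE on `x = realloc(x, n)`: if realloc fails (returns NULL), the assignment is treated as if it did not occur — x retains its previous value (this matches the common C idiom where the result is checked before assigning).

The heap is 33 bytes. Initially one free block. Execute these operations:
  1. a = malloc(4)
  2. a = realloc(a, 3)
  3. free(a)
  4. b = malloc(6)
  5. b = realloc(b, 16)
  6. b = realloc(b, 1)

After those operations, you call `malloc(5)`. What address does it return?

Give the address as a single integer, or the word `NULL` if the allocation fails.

Answer: 1

Derivation:
Op 1: a = malloc(4) -> a = 0; heap: [0-3 ALLOC][4-32 FREE]
Op 2: a = realloc(a, 3) -> a = 0; heap: [0-2 ALLOC][3-32 FREE]
Op 3: free(a) -> (freed a); heap: [0-32 FREE]
Op 4: b = malloc(6) -> b = 0; heap: [0-5 ALLOC][6-32 FREE]
Op 5: b = realloc(b, 16) -> b = 0; heap: [0-15 ALLOC][16-32 FREE]
Op 6: b = realloc(b, 1) -> b = 0; heap: [0-0 ALLOC][1-32 FREE]
malloc(5): first-fit scan over [0-0 ALLOC][1-32 FREE] -> 1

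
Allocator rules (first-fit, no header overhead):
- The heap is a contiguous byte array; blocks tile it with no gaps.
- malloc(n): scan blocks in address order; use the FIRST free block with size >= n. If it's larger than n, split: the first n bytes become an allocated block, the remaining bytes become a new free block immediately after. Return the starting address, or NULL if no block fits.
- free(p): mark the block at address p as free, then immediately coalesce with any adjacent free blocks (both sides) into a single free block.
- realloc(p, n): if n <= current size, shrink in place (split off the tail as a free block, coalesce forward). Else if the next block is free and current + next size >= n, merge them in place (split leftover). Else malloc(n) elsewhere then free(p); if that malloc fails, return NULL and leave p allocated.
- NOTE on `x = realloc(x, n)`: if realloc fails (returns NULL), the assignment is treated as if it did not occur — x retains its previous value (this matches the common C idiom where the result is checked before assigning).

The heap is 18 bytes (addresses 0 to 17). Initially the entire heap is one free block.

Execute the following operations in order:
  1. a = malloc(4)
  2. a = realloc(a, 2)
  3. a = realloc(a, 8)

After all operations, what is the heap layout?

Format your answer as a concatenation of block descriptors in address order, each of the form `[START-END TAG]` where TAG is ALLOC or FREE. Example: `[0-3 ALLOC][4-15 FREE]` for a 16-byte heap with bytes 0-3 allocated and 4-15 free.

Op 1: a = malloc(4) -> a = 0; heap: [0-3 ALLOC][4-17 FREE]
Op 2: a = realloc(a, 2) -> a = 0; heap: [0-1 ALLOC][2-17 FREE]
Op 3: a = realloc(a, 8) -> a = 0; heap: [0-7 ALLOC][8-17 FREE]

Answer: [0-7 ALLOC][8-17 FREE]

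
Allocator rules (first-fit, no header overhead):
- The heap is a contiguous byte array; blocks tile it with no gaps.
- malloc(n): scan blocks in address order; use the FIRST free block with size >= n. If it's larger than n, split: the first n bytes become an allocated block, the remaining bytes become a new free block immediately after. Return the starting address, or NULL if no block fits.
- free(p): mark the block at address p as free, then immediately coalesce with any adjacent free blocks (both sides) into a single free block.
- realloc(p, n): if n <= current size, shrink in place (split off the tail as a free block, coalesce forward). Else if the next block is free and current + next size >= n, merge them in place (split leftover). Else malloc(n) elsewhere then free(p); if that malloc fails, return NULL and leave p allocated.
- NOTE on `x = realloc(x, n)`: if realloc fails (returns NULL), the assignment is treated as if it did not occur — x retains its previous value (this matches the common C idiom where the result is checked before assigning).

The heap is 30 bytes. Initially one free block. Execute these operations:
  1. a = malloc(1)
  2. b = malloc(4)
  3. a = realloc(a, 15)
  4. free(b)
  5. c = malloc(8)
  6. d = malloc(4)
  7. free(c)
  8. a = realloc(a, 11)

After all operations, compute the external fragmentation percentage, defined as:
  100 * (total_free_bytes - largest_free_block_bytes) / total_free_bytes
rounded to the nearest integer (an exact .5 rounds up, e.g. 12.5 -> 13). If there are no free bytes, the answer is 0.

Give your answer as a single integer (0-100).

Op 1: a = malloc(1) -> a = 0; heap: [0-0 ALLOC][1-29 FREE]
Op 2: b = malloc(4) -> b = 1; heap: [0-0 ALLOC][1-4 ALLOC][5-29 FREE]
Op 3: a = realloc(a, 15) -> a = 5; heap: [0-0 FREE][1-4 ALLOC][5-19 ALLOC][20-29 FREE]
Op 4: free(b) -> (freed b); heap: [0-4 FREE][5-19 ALLOC][20-29 FREE]
Op 5: c = malloc(8) -> c = 20; heap: [0-4 FREE][5-19 ALLOC][20-27 ALLOC][28-29 FREE]
Op 6: d = malloc(4) -> d = 0; heap: [0-3 ALLOC][4-4 FREE][5-19 ALLOC][20-27 ALLOC][28-29 FREE]
Op 7: free(c) -> (freed c); heap: [0-3 ALLOC][4-4 FREE][5-19 ALLOC][20-29 FREE]
Op 8: a = realloc(a, 11) -> a = 5; heap: [0-3 ALLOC][4-4 FREE][5-15 ALLOC][16-29 FREE]
Free blocks: [1 14] total_free=15 largest=14 -> 100*(15-14)/15 = 100/15 ≈ 6.667 -> rounds to 7

Answer: 7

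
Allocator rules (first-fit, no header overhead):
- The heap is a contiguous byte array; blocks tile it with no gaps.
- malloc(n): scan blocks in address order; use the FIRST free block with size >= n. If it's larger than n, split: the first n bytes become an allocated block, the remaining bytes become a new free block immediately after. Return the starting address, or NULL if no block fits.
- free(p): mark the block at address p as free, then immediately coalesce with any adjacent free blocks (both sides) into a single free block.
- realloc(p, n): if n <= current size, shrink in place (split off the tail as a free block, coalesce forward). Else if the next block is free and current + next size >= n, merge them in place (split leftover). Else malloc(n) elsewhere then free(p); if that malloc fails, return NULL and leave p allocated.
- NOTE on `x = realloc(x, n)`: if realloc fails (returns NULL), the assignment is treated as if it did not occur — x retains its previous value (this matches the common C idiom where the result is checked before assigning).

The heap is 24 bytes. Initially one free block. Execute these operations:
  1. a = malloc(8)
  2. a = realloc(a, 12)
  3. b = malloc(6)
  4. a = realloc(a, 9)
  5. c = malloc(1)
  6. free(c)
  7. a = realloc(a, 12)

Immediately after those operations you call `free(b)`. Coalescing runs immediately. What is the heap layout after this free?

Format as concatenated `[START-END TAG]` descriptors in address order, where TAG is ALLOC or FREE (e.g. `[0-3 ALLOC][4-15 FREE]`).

Answer: [0-11 ALLOC][12-23 FREE]

Derivation:
Op 1: a = malloc(8) -> a = 0; heap: [0-7 ALLOC][8-23 FREE]
Op 2: a = realloc(a, 12) -> a = 0; heap: [0-11 ALLOC][12-23 FREE]
Op 3: b = malloc(6) -> b = 12; heap: [0-11 ALLOC][12-17 ALLOC][18-23 FREE]
Op 4: a = realloc(a, 9) -> a = 0; heap: [0-8 ALLOC][9-11 FREE][12-17 ALLOC][18-23 FREE]
Op 5: c = malloc(1) -> c = 9; heap: [0-8 ALLOC][9-9 ALLOC][10-11 FREE][12-17 ALLOC][18-23 FREE]
Op 6: free(c) -> (freed c); heap: [0-8 ALLOC][9-11 FREE][12-17 ALLOC][18-23 FREE]
Op 7: a = realloc(a, 12) -> a = 0; heap: [0-11 ALLOC][12-17 ALLOC][18-23 FREE]
free(b): b = 12 -> block [12-17 ALLOC]; mark free, coalesce with adjacent free neighbors -> [0-11 ALLOC][12-23 FREE]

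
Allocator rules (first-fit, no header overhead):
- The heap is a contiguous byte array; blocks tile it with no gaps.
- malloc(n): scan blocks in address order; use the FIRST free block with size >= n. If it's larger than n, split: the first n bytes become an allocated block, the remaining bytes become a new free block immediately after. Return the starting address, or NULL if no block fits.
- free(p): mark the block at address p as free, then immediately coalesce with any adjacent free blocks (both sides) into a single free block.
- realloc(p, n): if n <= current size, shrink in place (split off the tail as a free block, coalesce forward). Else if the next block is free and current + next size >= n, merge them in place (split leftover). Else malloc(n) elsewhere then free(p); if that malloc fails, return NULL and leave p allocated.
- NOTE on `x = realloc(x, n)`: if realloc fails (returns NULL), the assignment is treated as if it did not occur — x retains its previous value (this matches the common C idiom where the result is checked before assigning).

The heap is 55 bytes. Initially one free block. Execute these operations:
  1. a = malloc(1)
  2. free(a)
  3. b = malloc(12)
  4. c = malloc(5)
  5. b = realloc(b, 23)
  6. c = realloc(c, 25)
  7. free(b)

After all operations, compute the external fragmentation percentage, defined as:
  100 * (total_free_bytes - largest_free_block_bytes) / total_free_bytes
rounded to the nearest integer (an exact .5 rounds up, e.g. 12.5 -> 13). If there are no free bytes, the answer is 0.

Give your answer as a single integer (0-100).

Answer: 24

Derivation:
Op 1: a = malloc(1) -> a = 0; heap: [0-0 ALLOC][1-54 FREE]
Op 2: free(a) -> (freed a); heap: [0-54 FREE]
Op 3: b = malloc(12) -> b = 0; heap: [0-11 ALLOC][12-54 FREE]
Op 4: c = malloc(5) -> c = 12; heap: [0-11 ALLOC][12-16 ALLOC][17-54 FREE]
Op 5: b = realloc(b, 23) -> b = 17; heap: [0-11 FREE][12-16 ALLOC][17-39 ALLOC][40-54 FREE]
Op 6: c = realloc(c, 25) -> NULL (c unchanged); heap: [0-11 FREE][12-16 ALLOC][17-39 ALLOC][40-54 FREE]
Op 7: free(b) -> (freed b); heap: [0-11 FREE][12-16 ALLOC][17-54 FREE]
Free blocks: [12 38] total_free=50 largest=38 -> 100*(50-38)/50 = 1200/50 = 24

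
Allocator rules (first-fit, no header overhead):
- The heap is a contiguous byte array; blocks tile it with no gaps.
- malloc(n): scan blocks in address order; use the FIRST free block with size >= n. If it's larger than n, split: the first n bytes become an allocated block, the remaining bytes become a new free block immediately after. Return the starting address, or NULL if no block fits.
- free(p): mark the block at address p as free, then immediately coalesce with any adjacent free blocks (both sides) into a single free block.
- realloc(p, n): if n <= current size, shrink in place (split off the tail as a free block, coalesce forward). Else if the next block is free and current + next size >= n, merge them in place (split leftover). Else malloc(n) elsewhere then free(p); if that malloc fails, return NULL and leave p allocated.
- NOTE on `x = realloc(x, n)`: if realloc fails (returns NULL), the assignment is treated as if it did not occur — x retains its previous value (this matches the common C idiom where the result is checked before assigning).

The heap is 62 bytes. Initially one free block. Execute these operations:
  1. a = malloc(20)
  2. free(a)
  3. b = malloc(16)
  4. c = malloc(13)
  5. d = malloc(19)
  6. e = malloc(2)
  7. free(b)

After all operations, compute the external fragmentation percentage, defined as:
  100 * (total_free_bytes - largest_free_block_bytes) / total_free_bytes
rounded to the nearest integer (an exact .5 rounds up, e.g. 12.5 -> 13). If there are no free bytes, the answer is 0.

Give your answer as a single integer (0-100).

Answer: 43

Derivation:
Op 1: a = malloc(20) -> a = 0; heap: [0-19 ALLOC][20-61 FREE]
Op 2: free(a) -> (freed a); heap: [0-61 FREE]
Op 3: b = malloc(16) -> b = 0; heap: [0-15 ALLOC][16-61 FREE]
Op 4: c = malloc(13) -> c = 16; heap: [0-15 ALLOC][16-28 ALLOC][29-61 FREE]
Op 5: d = malloc(19) -> d = 29; heap: [0-15 ALLOC][16-28 ALLOC][29-47 ALLOC][48-61 FREE]
Op 6: e = malloc(2) -> e = 48; heap: [0-15 ALLOC][16-28 ALLOC][29-47 ALLOC][48-49 ALLOC][50-61 FREE]
Op 7: free(b) -> (freed b); heap: [0-15 FREE][16-28 ALLOC][29-47 ALLOC][48-49 ALLOC][50-61 FREE]
Free blocks: [16 12] total_free=28 largest=16 -> 100*(28-16)/28 = 1200/28 ≈ 42.857 -> rounds to 43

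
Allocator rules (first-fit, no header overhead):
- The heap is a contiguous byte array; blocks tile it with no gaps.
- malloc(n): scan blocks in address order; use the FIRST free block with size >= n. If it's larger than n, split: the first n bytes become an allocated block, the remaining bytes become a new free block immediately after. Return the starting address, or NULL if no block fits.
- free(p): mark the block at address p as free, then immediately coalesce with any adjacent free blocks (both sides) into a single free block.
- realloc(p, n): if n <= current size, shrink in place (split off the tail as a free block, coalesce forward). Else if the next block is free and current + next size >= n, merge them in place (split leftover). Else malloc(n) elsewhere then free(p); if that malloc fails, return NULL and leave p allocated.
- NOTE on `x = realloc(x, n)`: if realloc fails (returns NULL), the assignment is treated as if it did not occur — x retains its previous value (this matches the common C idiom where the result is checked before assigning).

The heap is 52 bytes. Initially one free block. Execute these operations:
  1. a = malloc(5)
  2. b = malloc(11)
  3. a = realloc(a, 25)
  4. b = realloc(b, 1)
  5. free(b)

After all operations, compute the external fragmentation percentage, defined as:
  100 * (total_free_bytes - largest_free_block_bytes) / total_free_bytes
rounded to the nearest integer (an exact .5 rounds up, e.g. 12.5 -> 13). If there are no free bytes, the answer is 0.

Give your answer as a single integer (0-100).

Op 1: a = malloc(5) -> a = 0; heap: [0-4 ALLOC][5-51 FREE]
Op 2: b = malloc(11) -> b = 5; heap: [0-4 ALLOC][5-15 ALLOC][16-51 FREE]
Op 3: a = realloc(a, 25) -> a = 16; heap: [0-4 FREE][5-15 ALLOC][16-40 ALLOC][41-51 FREE]
Op 4: b = realloc(b, 1) -> b = 5; heap: [0-4 FREE][5-5 ALLOC][6-15 FREE][16-40 ALLOC][41-51 FREE]
Op 5: free(b) -> (freed b); heap: [0-15 FREE][16-40 ALLOC][41-51 FREE]
Free blocks: [16 11] total_free=27 largest=16 -> 100*(27-16)/27 = 1100/27 ≈ 40.741 -> rounds to 41

Answer: 41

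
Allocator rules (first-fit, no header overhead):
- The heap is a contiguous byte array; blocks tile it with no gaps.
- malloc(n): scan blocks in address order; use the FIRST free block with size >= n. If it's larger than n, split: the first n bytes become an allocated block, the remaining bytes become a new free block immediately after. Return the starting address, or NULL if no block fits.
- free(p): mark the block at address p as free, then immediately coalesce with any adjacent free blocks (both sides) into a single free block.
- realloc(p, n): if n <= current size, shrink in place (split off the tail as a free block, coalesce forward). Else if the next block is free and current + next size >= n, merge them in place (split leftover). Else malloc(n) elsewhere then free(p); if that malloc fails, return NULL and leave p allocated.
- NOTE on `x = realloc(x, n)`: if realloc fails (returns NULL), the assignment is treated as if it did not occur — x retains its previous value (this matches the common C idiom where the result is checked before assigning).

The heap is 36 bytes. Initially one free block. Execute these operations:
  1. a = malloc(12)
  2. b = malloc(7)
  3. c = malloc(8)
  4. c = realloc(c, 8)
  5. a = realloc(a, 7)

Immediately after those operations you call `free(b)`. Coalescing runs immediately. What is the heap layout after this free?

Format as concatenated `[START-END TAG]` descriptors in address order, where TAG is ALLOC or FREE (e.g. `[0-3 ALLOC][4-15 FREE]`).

Op 1: a = malloc(12) -> a = 0; heap: [0-11 ALLOC][12-35 FREE]
Op 2: b = malloc(7) -> b = 12; heap: [0-11 ALLOC][12-18 ALLOC][19-35 FREE]
Op 3: c = malloc(8) -> c = 19; heap: [0-11 ALLOC][12-18 ALLOC][19-26 ALLOC][27-35 FREE]
Op 4: c = realloc(c, 8) -> c = 19; heap: [0-11 ALLOC][12-18 ALLOC][19-26 ALLOC][27-35 FREE]
Op 5: a = realloc(a, 7) -> a = 0; heap: [0-6 ALLOC][7-11 FREE][12-18 ALLOC][19-26 ALLOC][27-35 FREE]
free(b): b = 12 -> block [12-18 ALLOC]; mark free, coalesce with adjacent free neighbors -> [0-6 ALLOC][7-18 FREE][19-26 ALLOC][27-35 FREE]

Answer: [0-6 ALLOC][7-18 FREE][19-26 ALLOC][27-35 FREE]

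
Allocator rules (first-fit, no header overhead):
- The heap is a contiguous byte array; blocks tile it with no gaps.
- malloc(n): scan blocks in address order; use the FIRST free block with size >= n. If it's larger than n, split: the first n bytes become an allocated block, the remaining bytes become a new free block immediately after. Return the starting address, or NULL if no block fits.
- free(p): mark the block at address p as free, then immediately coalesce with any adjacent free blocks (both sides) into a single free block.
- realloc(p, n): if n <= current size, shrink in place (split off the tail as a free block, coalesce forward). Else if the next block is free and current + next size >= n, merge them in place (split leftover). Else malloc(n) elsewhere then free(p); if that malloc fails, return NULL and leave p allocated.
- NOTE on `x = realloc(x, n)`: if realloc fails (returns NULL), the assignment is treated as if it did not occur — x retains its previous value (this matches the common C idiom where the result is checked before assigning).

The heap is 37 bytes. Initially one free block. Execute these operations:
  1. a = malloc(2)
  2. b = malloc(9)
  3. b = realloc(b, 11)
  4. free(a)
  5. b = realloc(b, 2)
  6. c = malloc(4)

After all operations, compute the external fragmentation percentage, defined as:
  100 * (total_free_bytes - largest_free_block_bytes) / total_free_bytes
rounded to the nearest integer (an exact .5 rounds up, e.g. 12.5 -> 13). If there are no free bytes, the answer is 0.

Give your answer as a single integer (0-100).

Answer: 6

Derivation:
Op 1: a = malloc(2) -> a = 0; heap: [0-1 ALLOC][2-36 FREE]
Op 2: b = malloc(9) -> b = 2; heap: [0-1 ALLOC][2-10 ALLOC][11-36 FREE]
Op 3: b = realloc(b, 11) -> b = 2; heap: [0-1 ALLOC][2-12 ALLOC][13-36 FREE]
Op 4: free(a) -> (freed a); heap: [0-1 FREE][2-12 ALLOC][13-36 FREE]
Op 5: b = realloc(b, 2) -> b = 2; heap: [0-1 FREE][2-3 ALLOC][4-36 FREE]
Op 6: c = malloc(4) -> c = 4; heap: [0-1 FREE][2-3 ALLOC][4-7 ALLOC][8-36 FREE]
Free blocks: [2 29] total_free=31 largest=29 -> 100*(31-29)/31 = 200/31 ≈ 6.452 -> rounds to 6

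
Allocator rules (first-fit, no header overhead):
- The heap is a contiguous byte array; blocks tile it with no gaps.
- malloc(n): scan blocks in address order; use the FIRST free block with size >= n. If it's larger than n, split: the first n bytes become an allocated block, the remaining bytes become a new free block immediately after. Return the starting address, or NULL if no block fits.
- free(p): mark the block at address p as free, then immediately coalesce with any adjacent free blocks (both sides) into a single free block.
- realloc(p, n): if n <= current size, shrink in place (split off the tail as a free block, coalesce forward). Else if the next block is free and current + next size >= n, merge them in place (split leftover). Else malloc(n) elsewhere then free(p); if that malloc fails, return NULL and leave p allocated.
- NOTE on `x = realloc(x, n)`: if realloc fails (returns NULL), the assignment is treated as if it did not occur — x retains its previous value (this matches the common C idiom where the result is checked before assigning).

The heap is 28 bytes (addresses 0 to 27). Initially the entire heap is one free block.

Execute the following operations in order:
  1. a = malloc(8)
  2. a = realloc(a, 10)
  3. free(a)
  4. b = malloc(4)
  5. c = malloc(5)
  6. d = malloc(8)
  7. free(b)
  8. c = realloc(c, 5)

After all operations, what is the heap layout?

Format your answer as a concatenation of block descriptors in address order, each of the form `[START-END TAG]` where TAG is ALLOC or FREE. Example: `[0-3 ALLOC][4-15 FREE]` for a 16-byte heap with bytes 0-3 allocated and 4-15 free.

Op 1: a = malloc(8) -> a = 0; heap: [0-7 ALLOC][8-27 FREE]
Op 2: a = realloc(a, 10) -> a = 0; heap: [0-9 ALLOC][10-27 FREE]
Op 3: free(a) -> (freed a); heap: [0-27 FREE]
Op 4: b = malloc(4) -> b = 0; heap: [0-3 ALLOC][4-27 FREE]
Op 5: c = malloc(5) -> c = 4; heap: [0-3 ALLOC][4-8 ALLOC][9-27 FREE]
Op 6: d = malloc(8) -> d = 9; heap: [0-3 ALLOC][4-8 ALLOC][9-16 ALLOC][17-27 FREE]
Op 7: free(b) -> (freed b); heap: [0-3 FREE][4-8 ALLOC][9-16 ALLOC][17-27 FREE]
Op 8: c = realloc(c, 5) -> c = 4; heap: [0-3 FREE][4-8 ALLOC][9-16 ALLOC][17-27 FREE]

Answer: [0-3 FREE][4-8 ALLOC][9-16 ALLOC][17-27 FREE]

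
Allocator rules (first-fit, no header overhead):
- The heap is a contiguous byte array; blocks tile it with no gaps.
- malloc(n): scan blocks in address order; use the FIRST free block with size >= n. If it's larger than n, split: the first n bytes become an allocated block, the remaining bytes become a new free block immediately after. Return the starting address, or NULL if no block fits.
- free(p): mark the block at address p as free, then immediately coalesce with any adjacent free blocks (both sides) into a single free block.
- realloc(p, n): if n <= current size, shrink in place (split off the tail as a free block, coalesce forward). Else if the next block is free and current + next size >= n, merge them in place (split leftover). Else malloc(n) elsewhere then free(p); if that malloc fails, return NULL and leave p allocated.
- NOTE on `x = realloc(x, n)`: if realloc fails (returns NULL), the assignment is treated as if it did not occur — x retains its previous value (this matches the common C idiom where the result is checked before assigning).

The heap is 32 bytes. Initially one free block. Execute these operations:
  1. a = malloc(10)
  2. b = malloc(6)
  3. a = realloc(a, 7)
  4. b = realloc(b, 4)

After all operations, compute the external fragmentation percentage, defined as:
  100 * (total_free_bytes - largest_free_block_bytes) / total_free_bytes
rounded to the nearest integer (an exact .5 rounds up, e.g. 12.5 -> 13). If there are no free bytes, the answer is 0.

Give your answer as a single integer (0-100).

Answer: 14

Derivation:
Op 1: a = malloc(10) -> a = 0; heap: [0-9 ALLOC][10-31 FREE]
Op 2: b = malloc(6) -> b = 10; heap: [0-9 ALLOC][10-15 ALLOC][16-31 FREE]
Op 3: a = realloc(a, 7) -> a = 0; heap: [0-6 ALLOC][7-9 FREE][10-15 ALLOC][16-31 FREE]
Op 4: b = realloc(b, 4) -> b = 10; heap: [0-6 ALLOC][7-9 FREE][10-13 ALLOC][14-31 FREE]
Free blocks: [3 18] total_free=21 largest=18 -> 100*(21-18)/21 = 300/21 ≈ 14.286 -> rounds to 14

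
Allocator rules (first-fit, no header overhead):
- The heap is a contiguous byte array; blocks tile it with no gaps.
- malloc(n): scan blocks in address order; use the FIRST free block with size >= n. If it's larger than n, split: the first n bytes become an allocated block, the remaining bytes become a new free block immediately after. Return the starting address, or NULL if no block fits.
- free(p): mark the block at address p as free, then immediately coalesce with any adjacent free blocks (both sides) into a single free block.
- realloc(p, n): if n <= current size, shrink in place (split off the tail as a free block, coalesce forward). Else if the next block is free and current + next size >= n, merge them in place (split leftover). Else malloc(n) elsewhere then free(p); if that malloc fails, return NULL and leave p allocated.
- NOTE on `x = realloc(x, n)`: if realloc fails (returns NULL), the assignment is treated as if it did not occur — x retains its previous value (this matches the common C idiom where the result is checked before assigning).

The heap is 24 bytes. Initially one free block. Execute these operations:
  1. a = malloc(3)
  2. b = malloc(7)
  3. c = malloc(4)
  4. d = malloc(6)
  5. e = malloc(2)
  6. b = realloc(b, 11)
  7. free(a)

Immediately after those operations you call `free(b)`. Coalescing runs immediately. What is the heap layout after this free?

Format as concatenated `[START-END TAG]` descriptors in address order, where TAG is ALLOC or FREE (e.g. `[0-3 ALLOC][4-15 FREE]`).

Answer: [0-9 FREE][10-13 ALLOC][14-19 ALLOC][20-21 ALLOC][22-23 FREE]

Derivation:
Op 1: a = malloc(3) -> a = 0; heap: [0-2 ALLOC][3-23 FREE]
Op 2: b = malloc(7) -> b = 3; heap: [0-2 ALLOC][3-9 ALLOC][10-23 FREE]
Op 3: c = malloc(4) -> c = 10; heap: [0-2 ALLOC][3-9 ALLOC][10-13 ALLOC][14-23 FREE]
Op 4: d = malloc(6) -> d = 14; heap: [0-2 ALLOC][3-9 ALLOC][10-13 ALLOC][14-19 ALLOC][20-23 FREE]
Op 5: e = malloc(2) -> e = 20; heap: [0-2 ALLOC][3-9 ALLOC][10-13 ALLOC][14-19 ALLOC][20-21 ALLOC][22-23 FREE]
Op 6: b = realloc(b, 11) -> NULL (b unchanged); heap: [0-2 ALLOC][3-9 ALLOC][10-13 ALLOC][14-19 ALLOC][20-21 ALLOC][22-23 FREE]
Op 7: free(a) -> (freed a); heap: [0-2 FREE][3-9 ALLOC][10-13 ALLOC][14-19 ALLOC][20-21 ALLOC][22-23 FREE]
free(b): b = 3 -> block [3-9 ALLOC]; mark free, coalesce with adjacent free neighbors -> [0-9 FREE][10-13 ALLOC][14-19 ALLOC][20-21 ALLOC][22-23 FREE]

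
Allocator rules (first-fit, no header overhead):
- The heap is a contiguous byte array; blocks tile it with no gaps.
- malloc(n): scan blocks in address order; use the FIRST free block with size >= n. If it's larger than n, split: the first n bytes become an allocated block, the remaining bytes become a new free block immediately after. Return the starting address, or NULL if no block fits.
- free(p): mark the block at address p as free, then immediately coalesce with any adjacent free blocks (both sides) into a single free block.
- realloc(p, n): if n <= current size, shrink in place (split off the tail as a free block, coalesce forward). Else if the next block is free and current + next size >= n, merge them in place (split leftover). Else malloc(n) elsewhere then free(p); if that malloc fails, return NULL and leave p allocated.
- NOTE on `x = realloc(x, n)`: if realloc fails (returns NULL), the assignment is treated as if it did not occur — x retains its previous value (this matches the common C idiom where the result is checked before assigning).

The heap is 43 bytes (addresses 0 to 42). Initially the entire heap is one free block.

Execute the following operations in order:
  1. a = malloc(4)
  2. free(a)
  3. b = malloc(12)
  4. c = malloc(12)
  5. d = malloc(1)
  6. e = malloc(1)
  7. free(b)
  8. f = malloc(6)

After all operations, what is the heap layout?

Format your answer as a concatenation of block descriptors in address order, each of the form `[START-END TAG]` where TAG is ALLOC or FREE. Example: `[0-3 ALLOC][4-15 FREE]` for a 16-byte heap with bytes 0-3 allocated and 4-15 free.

Answer: [0-5 ALLOC][6-11 FREE][12-23 ALLOC][24-24 ALLOC][25-25 ALLOC][26-42 FREE]

Derivation:
Op 1: a = malloc(4) -> a = 0; heap: [0-3 ALLOC][4-42 FREE]
Op 2: free(a) -> (freed a); heap: [0-42 FREE]
Op 3: b = malloc(12) -> b = 0; heap: [0-11 ALLOC][12-42 FREE]
Op 4: c = malloc(12) -> c = 12; heap: [0-11 ALLOC][12-23 ALLOC][24-42 FREE]
Op 5: d = malloc(1) -> d = 24; heap: [0-11 ALLOC][12-23 ALLOC][24-24 ALLOC][25-42 FREE]
Op 6: e = malloc(1) -> e = 25; heap: [0-11 ALLOC][12-23 ALLOC][24-24 ALLOC][25-25 ALLOC][26-42 FREE]
Op 7: free(b) -> (freed b); heap: [0-11 FREE][12-23 ALLOC][24-24 ALLOC][25-25 ALLOC][26-42 FREE]
Op 8: f = malloc(6) -> f = 0; heap: [0-5 ALLOC][6-11 FREE][12-23 ALLOC][24-24 ALLOC][25-25 ALLOC][26-42 FREE]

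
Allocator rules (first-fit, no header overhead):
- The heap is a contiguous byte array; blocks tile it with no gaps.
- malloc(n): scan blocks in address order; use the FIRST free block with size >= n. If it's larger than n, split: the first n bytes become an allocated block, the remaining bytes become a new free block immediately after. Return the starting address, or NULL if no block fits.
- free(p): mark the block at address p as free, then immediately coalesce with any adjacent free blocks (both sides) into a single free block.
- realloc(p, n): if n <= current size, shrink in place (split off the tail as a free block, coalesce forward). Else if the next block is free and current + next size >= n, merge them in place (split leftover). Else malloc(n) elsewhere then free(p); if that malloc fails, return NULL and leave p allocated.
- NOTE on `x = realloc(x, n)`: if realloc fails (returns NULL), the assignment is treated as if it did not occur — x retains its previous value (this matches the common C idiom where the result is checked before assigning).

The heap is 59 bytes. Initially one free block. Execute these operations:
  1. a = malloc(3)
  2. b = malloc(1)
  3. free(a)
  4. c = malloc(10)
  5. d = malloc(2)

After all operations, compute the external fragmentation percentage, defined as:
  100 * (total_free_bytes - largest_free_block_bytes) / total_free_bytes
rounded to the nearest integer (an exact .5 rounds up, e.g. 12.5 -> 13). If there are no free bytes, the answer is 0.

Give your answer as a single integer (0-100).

Op 1: a = malloc(3) -> a = 0; heap: [0-2 ALLOC][3-58 FREE]
Op 2: b = malloc(1) -> b = 3; heap: [0-2 ALLOC][3-3 ALLOC][4-58 FREE]
Op 3: free(a) -> (freed a); heap: [0-2 FREE][3-3 ALLOC][4-58 FREE]
Op 4: c = malloc(10) -> c = 4; heap: [0-2 FREE][3-3 ALLOC][4-13 ALLOC][14-58 FREE]
Op 5: d = malloc(2) -> d = 0; heap: [0-1 ALLOC][2-2 FREE][3-3 ALLOC][4-13 ALLOC][14-58 FREE]
Free blocks: [1 45] total_free=46 largest=45 -> 100*(46-45)/46 = 100/46 ≈ 2.174 -> rounds to 2

Answer: 2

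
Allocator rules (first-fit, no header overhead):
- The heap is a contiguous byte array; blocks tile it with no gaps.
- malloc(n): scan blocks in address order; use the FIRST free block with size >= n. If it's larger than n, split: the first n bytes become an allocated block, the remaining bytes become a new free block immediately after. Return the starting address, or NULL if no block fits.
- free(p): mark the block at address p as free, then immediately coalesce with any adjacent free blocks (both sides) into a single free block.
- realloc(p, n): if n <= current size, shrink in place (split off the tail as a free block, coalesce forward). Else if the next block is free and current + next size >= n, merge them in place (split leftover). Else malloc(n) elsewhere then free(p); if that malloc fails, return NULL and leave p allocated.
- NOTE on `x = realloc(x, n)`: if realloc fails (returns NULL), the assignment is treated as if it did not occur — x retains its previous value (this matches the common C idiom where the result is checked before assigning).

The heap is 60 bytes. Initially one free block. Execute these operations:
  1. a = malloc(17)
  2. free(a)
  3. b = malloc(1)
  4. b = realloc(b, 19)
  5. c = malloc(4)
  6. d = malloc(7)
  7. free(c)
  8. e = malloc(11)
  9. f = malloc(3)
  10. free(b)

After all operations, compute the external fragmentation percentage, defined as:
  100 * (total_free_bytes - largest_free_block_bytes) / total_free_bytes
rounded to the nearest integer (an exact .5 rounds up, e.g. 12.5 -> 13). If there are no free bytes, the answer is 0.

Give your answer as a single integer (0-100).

Answer: 51

Derivation:
Op 1: a = malloc(17) -> a = 0; heap: [0-16 ALLOC][17-59 FREE]
Op 2: free(a) -> (freed a); heap: [0-59 FREE]
Op 3: b = malloc(1) -> b = 0; heap: [0-0 ALLOC][1-59 FREE]
Op 4: b = realloc(b, 19) -> b = 0; heap: [0-18 ALLOC][19-59 FREE]
Op 5: c = malloc(4) -> c = 19; heap: [0-18 ALLOC][19-22 ALLOC][23-59 FREE]
Op 6: d = malloc(7) -> d = 23; heap: [0-18 ALLOC][19-22 ALLOC][23-29 ALLOC][30-59 FREE]
Op 7: free(c) -> (freed c); heap: [0-18 ALLOC][19-22 FREE][23-29 ALLOC][30-59 FREE]
Op 8: e = malloc(11) -> e = 30; heap: [0-18 ALLOC][19-22 FREE][23-29 ALLOC][30-40 ALLOC][41-59 FREE]
Op 9: f = malloc(3) -> f = 19; heap: [0-18 ALLOC][19-21 ALLOC][22-22 FREE][23-29 ALLOC][30-40 ALLOC][41-59 FREE]
Op 10: free(b) -> (freed b); heap: [0-18 FREE][19-21 ALLOC][22-22 FREE][23-29 ALLOC][30-40 ALLOC][41-59 FREE]
Free blocks: [19 1 19] total_free=39 largest=19 -> 100*(39-19)/39 = 2000/39 ≈ 51.282 -> rounds to 51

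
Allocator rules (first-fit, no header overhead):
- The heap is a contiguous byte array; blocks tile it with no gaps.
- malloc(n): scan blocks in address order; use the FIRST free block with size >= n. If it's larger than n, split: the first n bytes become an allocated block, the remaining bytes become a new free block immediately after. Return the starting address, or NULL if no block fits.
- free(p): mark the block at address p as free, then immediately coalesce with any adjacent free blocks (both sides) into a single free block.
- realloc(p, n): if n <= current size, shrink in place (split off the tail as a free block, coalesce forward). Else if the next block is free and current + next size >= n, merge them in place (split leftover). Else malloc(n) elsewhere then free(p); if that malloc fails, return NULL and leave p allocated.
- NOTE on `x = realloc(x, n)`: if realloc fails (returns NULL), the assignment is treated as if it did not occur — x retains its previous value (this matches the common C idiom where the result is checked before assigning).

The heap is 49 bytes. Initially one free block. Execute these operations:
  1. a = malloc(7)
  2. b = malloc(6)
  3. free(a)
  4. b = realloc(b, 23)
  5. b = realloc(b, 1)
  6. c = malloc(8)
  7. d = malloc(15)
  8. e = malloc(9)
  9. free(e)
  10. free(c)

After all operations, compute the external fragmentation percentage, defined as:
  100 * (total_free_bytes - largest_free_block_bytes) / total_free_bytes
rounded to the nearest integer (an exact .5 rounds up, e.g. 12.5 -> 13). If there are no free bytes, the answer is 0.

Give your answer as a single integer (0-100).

Answer: 45

Derivation:
Op 1: a = malloc(7) -> a = 0; heap: [0-6 ALLOC][7-48 FREE]
Op 2: b = malloc(6) -> b = 7; heap: [0-6 ALLOC][7-12 ALLOC][13-48 FREE]
Op 3: free(a) -> (freed a); heap: [0-6 FREE][7-12 ALLOC][13-48 FREE]
Op 4: b = realloc(b, 23) -> b = 7; heap: [0-6 FREE][7-29 ALLOC][30-48 FREE]
Op 5: b = realloc(b, 1) -> b = 7; heap: [0-6 FREE][7-7 ALLOC][8-48 FREE]
Op 6: c = malloc(8) -> c = 8; heap: [0-6 FREE][7-7 ALLOC][8-15 ALLOC][16-48 FREE]
Op 7: d = malloc(15) -> d = 16; heap: [0-6 FREE][7-7 ALLOC][8-15 ALLOC][16-30 ALLOC][31-48 FREE]
Op 8: e = malloc(9) -> e = 31; heap: [0-6 FREE][7-7 ALLOC][8-15 ALLOC][16-30 ALLOC][31-39 ALLOC][40-48 FREE]
Op 9: free(e) -> (freed e); heap: [0-6 FREE][7-7 ALLOC][8-15 ALLOC][16-30 ALLOC][31-48 FREE]
Op 10: free(c) -> (freed c); heap: [0-6 FREE][7-7 ALLOC][8-15 FREE][16-30 ALLOC][31-48 FREE]
Free blocks: [7 8 18] total_free=33 largest=18 -> 100*(33-18)/33 = 1500/33 ≈ 45.455 -> rounds to 45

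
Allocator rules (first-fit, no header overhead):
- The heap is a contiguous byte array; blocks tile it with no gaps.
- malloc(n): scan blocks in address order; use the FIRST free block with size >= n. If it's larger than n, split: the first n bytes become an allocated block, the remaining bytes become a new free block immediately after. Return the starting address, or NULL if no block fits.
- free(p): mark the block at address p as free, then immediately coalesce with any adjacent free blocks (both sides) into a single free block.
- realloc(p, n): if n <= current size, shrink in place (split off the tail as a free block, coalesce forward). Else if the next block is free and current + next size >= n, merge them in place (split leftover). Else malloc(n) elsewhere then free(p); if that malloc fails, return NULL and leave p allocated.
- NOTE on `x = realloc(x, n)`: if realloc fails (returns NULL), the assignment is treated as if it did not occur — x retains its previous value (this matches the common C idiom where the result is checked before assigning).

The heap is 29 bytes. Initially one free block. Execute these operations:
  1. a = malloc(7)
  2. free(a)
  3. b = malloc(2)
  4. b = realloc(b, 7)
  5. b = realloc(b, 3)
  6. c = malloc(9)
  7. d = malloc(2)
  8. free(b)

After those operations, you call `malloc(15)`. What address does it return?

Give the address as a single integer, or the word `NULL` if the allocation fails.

Op 1: a = malloc(7) -> a = 0; heap: [0-6 ALLOC][7-28 FREE]
Op 2: free(a) -> (freed a); heap: [0-28 FREE]
Op 3: b = malloc(2) -> b = 0; heap: [0-1 ALLOC][2-28 FREE]
Op 4: b = realloc(b, 7) -> b = 0; heap: [0-6 ALLOC][7-28 FREE]
Op 5: b = realloc(b, 3) -> b = 0; heap: [0-2 ALLOC][3-28 FREE]
Op 6: c = malloc(9) -> c = 3; heap: [0-2 ALLOC][3-11 ALLOC][12-28 FREE]
Op 7: d = malloc(2) -> d = 12; heap: [0-2 ALLOC][3-11 ALLOC][12-13 ALLOC][14-28 FREE]
Op 8: free(b) -> (freed b); heap: [0-2 FREE][3-11 ALLOC][12-13 ALLOC][14-28 FREE]
malloc(15): first-fit scan over [0-2 FREE][3-11 ALLOC][12-13 ALLOC][14-28 FREE] -> 14

Answer: 14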